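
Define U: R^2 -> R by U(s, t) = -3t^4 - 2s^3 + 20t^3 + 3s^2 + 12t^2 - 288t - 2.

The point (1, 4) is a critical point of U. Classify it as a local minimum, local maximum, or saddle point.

The mixed partial ∂²U/∂s∂t is 0, so the Hessian at any point is diag(U_ss, U_tt) = diag(6(-2s + 1), 12(-3t^2 + 10t + 2)).
At (1, 4): H = diag(-6, -72).
Both eigenvalues are negative, so H is negative definite: a local maximum.

local maximum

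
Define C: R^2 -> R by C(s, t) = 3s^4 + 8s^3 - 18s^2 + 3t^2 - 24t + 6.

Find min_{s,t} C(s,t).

-177

C(s,t) separates as P(s) + Q(t) + 6, so its minimum is min P + min Q + 6.
P'(s) = 12s(s - 1)(s + 3) vanishes at s ∈ {-3, 0, 1}; Q'(t) = 6(t - 4) vanishes at t ∈ {4}.
Local minima of P (where P''>0): P(-3)=-135, P(1)=-7. Local minima of Q: Q(4)=-48.
So the global minimum of C is P(-3) + Q(4) + 6 = -135 − 48 + 6 = -177, attained at (-3, 4).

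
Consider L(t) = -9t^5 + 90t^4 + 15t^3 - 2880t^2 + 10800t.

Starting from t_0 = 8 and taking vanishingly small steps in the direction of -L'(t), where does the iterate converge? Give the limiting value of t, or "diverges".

diverges

L'(t) = -45(t - 5)(t - 4)(t - 3)(t + 4), so L'(8) = -32400.
Gradient descent moves in the -L' direction, i.e. t is increasing.
There is no critical point above t=8, and L' keeps the same sign, so the iterate runs off to +∞.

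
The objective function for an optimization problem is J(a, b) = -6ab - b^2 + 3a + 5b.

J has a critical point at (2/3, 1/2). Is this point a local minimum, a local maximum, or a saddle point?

The Hessian of J is constant: H = [[0, -6], [-6, -2]].
det(H) = 0·(-2) − (-6)² = -36.
Since det(H) < 0, H is indefinite and the critical point is a saddle point.

saddle point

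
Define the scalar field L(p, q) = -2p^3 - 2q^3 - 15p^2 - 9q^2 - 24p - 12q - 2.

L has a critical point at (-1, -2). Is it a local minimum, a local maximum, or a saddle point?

saddle point

The mixed partial ∂²L/∂p∂q is 0, so the Hessian at any point is diag(L_pp, L_qq) = diag(-6(2p + 5), -6(2q + 3)).
At (-1, -2): H = diag(-18, 6).
The eigenvalues have opposite signs, so H is indefinite: a saddle point.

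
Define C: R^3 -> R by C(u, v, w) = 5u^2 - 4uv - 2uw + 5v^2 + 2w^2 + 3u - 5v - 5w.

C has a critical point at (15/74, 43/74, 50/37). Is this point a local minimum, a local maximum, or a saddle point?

The Hessian is constant: H = [[10, -4, -2], [-4, 10, 0], [-2, 0, 4]].
Leading principal minors: Δ₁ = 10, Δ₂ = 84, Δ₃ = 296.
All leading minors are positive, so H is positive definite: a local minimum.

local minimum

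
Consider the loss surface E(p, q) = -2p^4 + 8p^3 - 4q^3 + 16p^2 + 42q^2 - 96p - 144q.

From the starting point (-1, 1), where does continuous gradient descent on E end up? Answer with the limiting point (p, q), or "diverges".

(2, 3)

E is separable, so gradient descent decouples: p follows -∂E/∂p, q follows -∂E/∂q.
∂E/∂p = -8(p - 3)(p - 2)(p + 2); at p=-1 this is -96, so p increases.
∂E/∂q = -12(q - 4)(q - 3); at q=1 this is -72, so q increases.
p converges to its nearest critical value 2 (a local min of the p-part); q converges to 3. The iterate converges to (2, 3).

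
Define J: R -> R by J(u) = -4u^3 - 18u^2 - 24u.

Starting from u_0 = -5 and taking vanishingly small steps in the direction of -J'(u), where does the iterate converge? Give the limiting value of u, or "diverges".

-2

J'(u) = -12(u + 1)(u + 2), so J'(-5) = -144.
Gradient descent moves in the -J' direction, i.e. u is increasing.
The nearest critical point in that direction is u = -2, where J'' = 12 > 0 (a local minimum). The iterate converges there.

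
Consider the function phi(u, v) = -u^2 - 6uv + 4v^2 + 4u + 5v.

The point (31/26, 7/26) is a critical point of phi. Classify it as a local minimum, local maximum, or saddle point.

saddle point

The Hessian of phi is constant: H = [[-2, -6], [-6, 8]].
det(H) = (-2)·8 − (-6)² = -52.
Since det(H) < 0, H is indefinite and the critical point is a saddle point.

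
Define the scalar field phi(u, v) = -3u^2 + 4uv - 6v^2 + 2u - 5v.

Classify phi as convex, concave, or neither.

concave

phi is quadratic, so its Hessian is the constant matrix H = [[-6, 4], [4, -12]].
det(H) = 56, tr(H) = -18.
det(H) > 0 and tr(H) < 0, so H is negative definite everywhere: concave.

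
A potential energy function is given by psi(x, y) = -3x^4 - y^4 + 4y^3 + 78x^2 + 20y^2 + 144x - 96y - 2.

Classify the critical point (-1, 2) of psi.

local minimum

The mixed partial ∂²psi/∂x∂y is 0, so the Hessian at any point is diag(psi_xx, psi_yy) = diag(12(-3x^2 + 13), 4(-3y^2 + 6y + 10)).
At (-1, 2): H = diag(120, 40).
Both eigenvalues are positive, so H is positive definite: a local minimum.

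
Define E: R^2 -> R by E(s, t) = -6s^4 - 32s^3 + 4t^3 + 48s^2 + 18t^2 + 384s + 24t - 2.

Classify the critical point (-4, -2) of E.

The mixed partial ∂²E/∂s∂t is 0, so the Hessian at any point is diag(E_ss, E_tt) = diag(24(-3s^2 - 8s + 4), 12(2t + 3)).
At (-4, -2): H = diag(-288, -12).
Both eigenvalues are negative, so H is negative definite: a local maximum.

local maximum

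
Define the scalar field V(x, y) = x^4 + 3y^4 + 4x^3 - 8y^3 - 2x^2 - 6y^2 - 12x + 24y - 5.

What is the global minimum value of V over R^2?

V(x,y) separates as P(x) + Q(y) − 5, so its minimum is min P + min Q − 5.
P'(x) = 4(x - 1)(x + 1)(x + 3) vanishes at x ∈ {-3, -1, 1}; Q'(y) = 12(y - 2)(y - 1)(y + 1) vanishes at y ∈ {-1, 1, 2}.
Local minima of P (where P''>0): P(-3)=-9, P(1)=-9. Local minima of Q: Q(-1)=-19, Q(2)=8.
So the global minimum of V is P(-3) + Q(-1) − 5 = -9 − 19 − 5 = -33, attained at (-3, -1).

-33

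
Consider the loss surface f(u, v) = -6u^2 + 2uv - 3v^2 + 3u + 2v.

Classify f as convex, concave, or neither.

f is quadratic, so its Hessian is the constant matrix H = [[-12, 2], [2, -6]].
det(H) = 68, tr(H) = -18.
det(H) > 0 and tr(H) < 0, so H is negative definite everywhere: concave.

concave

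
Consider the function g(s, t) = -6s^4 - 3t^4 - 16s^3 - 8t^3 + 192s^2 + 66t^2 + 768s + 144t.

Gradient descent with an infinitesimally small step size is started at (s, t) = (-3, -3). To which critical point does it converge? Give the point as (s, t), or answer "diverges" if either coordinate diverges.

g is separable, so gradient descent decouples: s follows -∂g/∂s, t follows -∂g/∂t.
∂g/∂s = -24(s - 4)(s + 2)(s + 4); at s=-3 this is -168, so s increases.
∂g/∂t = -12(t - 3)(t + 1)(t + 4); at t=-3 this is -144, so t increases.
s converges to its nearest critical value -2 (a local min of the s-part); t converges to -1. The iterate converges to (-2, -1).

(-2, -1)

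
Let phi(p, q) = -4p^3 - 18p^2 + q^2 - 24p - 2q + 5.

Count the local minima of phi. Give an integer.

phi separates as a function of p plus a function of q, so ∇phi=0 decouples.
∂phi/∂p = -12(p + 1)(p + 2) = 0 at p ∈ {-2, -1}; ∂phi/∂q = 2(q - 1) = 0 at q ∈ {1}.
The Hessian is diagonal: diag(phi_pp, phi_qq). Second derivatives: phi_pp(-2)=12, phi_pp(-1)=-12; phi_qq(1)=2.
Local minima occur where both diagonal entries positive: (-2, 1). Count: 1.

1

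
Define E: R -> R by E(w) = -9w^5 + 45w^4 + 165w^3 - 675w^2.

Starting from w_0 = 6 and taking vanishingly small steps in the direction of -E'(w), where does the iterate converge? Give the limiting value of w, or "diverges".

E'(w) = -45w(w - 5)(w - 2)(w + 3), so E'(6) = -9720.
Gradient descent moves in the -E' direction, i.e. w is increasing.
There is no critical point above w=6, and E' keeps the same sign, so the iterate runs off to +∞.

diverges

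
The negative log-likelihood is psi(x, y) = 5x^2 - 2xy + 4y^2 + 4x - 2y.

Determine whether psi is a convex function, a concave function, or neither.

psi is quadratic, so its Hessian is the constant matrix H = [[10, -2], [-2, 8]].
det(H) = 76, tr(H) = 18.
det(H) > 0 and tr(H) > 0, so H is positive definite everywhere: convex.

convex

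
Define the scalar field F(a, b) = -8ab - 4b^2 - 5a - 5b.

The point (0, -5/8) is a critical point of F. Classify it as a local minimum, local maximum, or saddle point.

The Hessian of F is constant: H = [[0, -8], [-8, -8]].
det(H) = 0·(-8) − (-8)² = -64.
Since det(H) < 0, H is indefinite and the critical point is a saddle point.

saddle point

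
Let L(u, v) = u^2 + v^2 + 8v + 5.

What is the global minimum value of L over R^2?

-11

L(u,v) separates as P(u) + Q(v) + 5, so its minimum is min P + min Q + 5.
P'(u) = 2u vanishes at u ∈ {0}; Q'(v) = 2v + 8 vanishes at v ∈ {-4}.
Local minima of P (where P''>0): P(0)=0. Local minima of Q: Q(-4)=-16.
So the global minimum of L is P(0) + Q(-4) + 5 = 0 − 16 + 5 = -11, attained at (0, -4).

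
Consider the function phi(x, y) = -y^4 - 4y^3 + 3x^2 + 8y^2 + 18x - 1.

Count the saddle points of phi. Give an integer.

2

phi separates as a function of x plus a function of y, so ∇phi=0 decouples.
∂phi/∂x = 6(x + 3) = 0 at x ∈ {-3}; ∂phi/∂y = -4y(y - 1)(y + 4) = 0 at y ∈ {-4, 0, 1}.
The Hessian is diagonal: diag(phi_xx, phi_yy). Second derivatives: phi_xx(-3)=6; phi_yy(-4)=-80, phi_yy(0)=16, phi_yy(1)=-20.
Saddle points occur where the two diagonal entries have opposite signs: (-3, -4), (-3, 1). Count: 2.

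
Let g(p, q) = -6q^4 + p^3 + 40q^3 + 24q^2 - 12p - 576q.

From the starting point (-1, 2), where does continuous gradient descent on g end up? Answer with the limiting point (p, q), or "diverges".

g is separable, so gradient descent decouples: p follows -∂g/∂p, q follows -∂g/∂q.
∂g/∂p = 3(p - 2)(p + 2); at p=-1 this is -9, so p increases.
∂g/∂q = -24(q - 4)(q - 3)(q + 2); at q=2 this is -192, so q increases.
p converges to its nearest critical value 2 (a local min of the p-part); q converges to 3. The iterate converges to (2, 3).

(2, 3)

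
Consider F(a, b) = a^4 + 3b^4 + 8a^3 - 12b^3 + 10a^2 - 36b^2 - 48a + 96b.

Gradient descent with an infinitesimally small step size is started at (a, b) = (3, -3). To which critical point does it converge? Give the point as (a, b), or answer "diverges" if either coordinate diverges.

(1, -2)

F is separable, so gradient descent decouples: a follows -∂F/∂a, b follows -∂F/∂b.
∂F/∂a = 4(a - 1)(a + 3)(a + 4); at a=3 this is 336, so a decreases.
∂F/∂b = 12(b - 4)(b - 1)(b + 2); at b=-3 this is -336, so b increases.
a converges to its nearest critical value 1 (a local min of the a-part); b converges to -2. The iterate converges to (1, -2).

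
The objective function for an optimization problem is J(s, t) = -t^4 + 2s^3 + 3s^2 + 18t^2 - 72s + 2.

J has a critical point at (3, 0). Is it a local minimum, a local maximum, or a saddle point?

The mixed partial ∂²J/∂s∂t is 0, so the Hessian at any point is diag(J_ss, J_tt) = diag(6(2s + 1), 12(-t^2 + 3)).
At (3, 0): H = diag(42, 36).
Both eigenvalues are positive, so H is positive definite: a local minimum.

local minimum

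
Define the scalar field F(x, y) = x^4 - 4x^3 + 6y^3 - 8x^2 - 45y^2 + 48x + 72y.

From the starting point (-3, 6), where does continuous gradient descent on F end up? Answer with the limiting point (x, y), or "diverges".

F is separable, so gradient descent decouples: x follows -∂F/∂x, y follows -∂F/∂y.
∂F/∂x = 4(x - 3)(x - 2)(x + 2); at x=-3 this is -120, so x increases.
∂F/∂y = 18(y - 4)(y - 1); at y=6 this is 180, so y decreases.
x converges to its nearest critical value -2 (a local min of the x-part); y converges to 4. The iterate converges to (-2, 4).

(-2, 4)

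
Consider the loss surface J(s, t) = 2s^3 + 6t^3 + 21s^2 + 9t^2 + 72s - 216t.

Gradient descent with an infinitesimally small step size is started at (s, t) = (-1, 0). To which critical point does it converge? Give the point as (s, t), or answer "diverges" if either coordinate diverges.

(-3, 3)

J is separable, so gradient descent decouples: s follows -∂J/∂s, t follows -∂J/∂t.
∂J/∂s = 6(s + 3)(s + 4); at s=-1 this is 36, so s decreases.
∂J/∂t = 18(t - 3)(t + 4); at t=0 this is -216, so t increases.
s converges to its nearest critical value -3 (a local min of the s-part); t converges to 3. The iterate converges to (-3, 3).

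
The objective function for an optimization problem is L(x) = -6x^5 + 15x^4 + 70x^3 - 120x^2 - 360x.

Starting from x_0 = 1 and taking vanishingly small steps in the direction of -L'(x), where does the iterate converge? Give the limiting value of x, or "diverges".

L'(x) = -30(x - 3)(x - 2)(x + 1)(x + 2), so L'(1) = -360.
Gradient descent moves in the -L' direction, i.e. x is increasing.
The nearest critical point in that direction is x = 2, where L'' = 360 > 0 (a local minimum). The iterate converges there.

2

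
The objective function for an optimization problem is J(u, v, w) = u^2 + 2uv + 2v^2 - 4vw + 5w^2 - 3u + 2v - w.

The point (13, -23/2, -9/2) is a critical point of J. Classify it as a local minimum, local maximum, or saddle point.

The Hessian is constant: H = [[2, 2, 0], [2, 4, -4], [0, -4, 10]].
Leading principal minors: Δ₁ = 2, Δ₂ = 4, Δ₃ = 8.
All leading minors are positive, so H is positive definite: a local minimum.

local minimum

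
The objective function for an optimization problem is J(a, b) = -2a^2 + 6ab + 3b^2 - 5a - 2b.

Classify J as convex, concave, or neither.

J is quadratic, so its Hessian is the constant matrix H = [[-4, 6], [6, 6]].
det(H) = -60, tr(H) = 2.
det(H) < 0, so H is indefinite: neither convex nor concave.

neither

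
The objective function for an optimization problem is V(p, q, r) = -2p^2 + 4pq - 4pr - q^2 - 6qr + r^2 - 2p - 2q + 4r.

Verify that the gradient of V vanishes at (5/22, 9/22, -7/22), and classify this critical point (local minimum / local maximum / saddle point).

saddle point

∇V = (-4p + 4q - 4r - 2, 4p - 2q - 6r - 2, -4p - 6q + 2r + 4); substituting (5/22, 9/22, -7/22) gives ∇V = (0, 0, 0), so (5/22, 9/22, -7/22) is indeed a critical point.
The Hessian is constant: H = [[-4, 4, -4], [4, -2, -6], [-4, -6, 2]].
Leading principal minors: Δ₁ = -4, Δ₂ = -8, Δ₃ = 352.
The minors fit neither the all-positive nor the alternating-sign pattern, so H is indefinite: a saddle point.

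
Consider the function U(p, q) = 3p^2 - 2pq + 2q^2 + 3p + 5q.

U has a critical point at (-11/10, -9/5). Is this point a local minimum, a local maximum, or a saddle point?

local minimum

The Hessian of U is constant: H = [[6, -2], [-2, 4]].
det(H) = 6·4 − (-2)² = 20.
det(H) > 0 and tr(H) = 10 > 0, so H is positive definite and the point is a local minimum.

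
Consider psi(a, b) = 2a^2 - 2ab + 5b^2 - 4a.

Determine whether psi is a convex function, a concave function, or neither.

psi is quadratic, so its Hessian is the constant matrix H = [[4, -2], [-2, 10]].
det(H) = 36, tr(H) = 14.
det(H) > 0 and tr(H) > 0, so H is positive definite everywhere: convex.

convex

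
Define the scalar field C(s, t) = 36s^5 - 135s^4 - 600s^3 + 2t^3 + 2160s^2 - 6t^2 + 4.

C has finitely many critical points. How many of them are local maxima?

C separates as a function of s plus a function of t, so ∇C=0 decouples.
∂C/∂s = 180s(s - 4)(s - 2)(s + 3) = 0 at s ∈ {-3, 0, 2, 4}; ∂C/∂t = 6t(t - 2) = 0 at t ∈ {0, 2}.
The Hessian is diagonal: diag(C_ss, C_tt). Second derivatives: C_ss(-3)=-18900, C_ss(0)=4320, C_ss(2)=-3600, C_ss(4)=10080; C_tt(0)=-12, C_tt(2)=12.
Local maxima occur where both diagonal entries negative: (-3, 0), (2, 0). Count: 2.

2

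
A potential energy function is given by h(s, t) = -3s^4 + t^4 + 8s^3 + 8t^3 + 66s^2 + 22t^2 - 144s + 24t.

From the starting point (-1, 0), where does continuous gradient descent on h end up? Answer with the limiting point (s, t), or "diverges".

(1, -1)

h is separable, so gradient descent decouples: s follows -∂h/∂s, t follows -∂h/∂t.
∂h/∂s = -12(s - 4)(s - 1)(s + 3); at s=-1 this is -240, so s increases.
∂h/∂t = 4(t + 1)(t + 2)(t + 3); at t=0 this is 24, so t decreases.
s converges to its nearest critical value 1 (a local min of the s-part); t converges to -1. The iterate converges to (1, -1).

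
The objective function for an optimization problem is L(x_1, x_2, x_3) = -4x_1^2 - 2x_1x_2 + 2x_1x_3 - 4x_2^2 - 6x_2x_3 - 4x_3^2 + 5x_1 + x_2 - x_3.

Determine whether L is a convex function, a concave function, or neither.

concave

L is quadratic, so its Hessian is the constant matrix H = [[-8, -2, 2], [-2, -8, -6], [2, -6, -8]].
Leading principal minors: -8, 60, -112.
Signs alternate −, +, − ⇒ H ≺ 0 ⇒ concave.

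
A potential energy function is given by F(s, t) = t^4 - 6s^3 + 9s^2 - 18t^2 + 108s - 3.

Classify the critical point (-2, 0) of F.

The mixed partial ∂²F/∂s∂t is 0, so the Hessian at any point is diag(F_ss, F_tt) = diag(18(-2s + 1), 12(t^2 - 3)).
At (-2, 0): H = diag(90, -36).
The eigenvalues have opposite signs, so H is indefinite: a saddle point.

saddle point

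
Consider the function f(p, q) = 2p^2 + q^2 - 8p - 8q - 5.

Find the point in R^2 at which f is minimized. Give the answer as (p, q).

f(p,q) separates as A(p) + B(q) − 5, so its minimum is min A + min B − 5.
A'(p) = 4p - 8 vanishes at p ∈ {2}; B'(q) = 2q - 8 vanishes at q ∈ {4}.
Local minima of A (where A''>0): A(2)=-8. Local minima of B: B(4)=-16.
So the global minimum of f is A(2) + B(4) − 5 = -8 − 16 − 5 = -29, attained at (2, 4).

(2, 4)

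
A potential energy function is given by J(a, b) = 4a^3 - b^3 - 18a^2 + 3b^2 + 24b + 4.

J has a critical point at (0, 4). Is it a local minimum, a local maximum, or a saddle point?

local maximum

The mixed partial ∂²J/∂a∂b is 0, so the Hessian at any point is diag(J_aa, J_bb) = diag(12(2a - 3), 6(-b + 1)).
At (0, 4): H = diag(-36, -18).
Both eigenvalues are negative, so H is negative definite: a local maximum.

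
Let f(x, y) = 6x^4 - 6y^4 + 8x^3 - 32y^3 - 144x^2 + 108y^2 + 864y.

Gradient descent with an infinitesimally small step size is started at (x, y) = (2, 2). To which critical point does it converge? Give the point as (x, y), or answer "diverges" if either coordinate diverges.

(3, -3)

f is separable, so gradient descent decouples: x follows -∂f/∂x, y follows -∂f/∂y.
∂f/∂x = 24x(x - 3)(x + 4); at x=2 this is -288, so x increases.
∂f/∂y = -24(y - 3)(y + 3)(y + 4); at y=2 this is 720, so y decreases.
x converges to its nearest critical value 3 (a local min of the x-part); y converges to -3. The iterate converges to (3, -3).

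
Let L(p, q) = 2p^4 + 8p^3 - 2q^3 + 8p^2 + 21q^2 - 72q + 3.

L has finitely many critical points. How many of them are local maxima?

L separates as a function of p plus a function of q, so ∇L=0 decouples.
∂L/∂p = 8p(p + 1)(p + 2) = 0 at p ∈ {-2, -1, 0}; ∂L/∂q = -6(q - 4)(q - 3) = 0 at q ∈ {3, 4}.
The Hessian is diagonal: diag(L_pp, L_qq). Second derivatives: L_pp(-2)=16, L_pp(-1)=-8, L_pp(0)=16; L_qq(3)=6, L_qq(4)=-6.
Local maxima occur where both diagonal entries negative: (-1, 4). Count: 1.

1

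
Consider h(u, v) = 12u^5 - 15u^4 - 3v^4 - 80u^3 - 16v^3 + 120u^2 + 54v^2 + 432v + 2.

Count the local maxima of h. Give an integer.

h separates as a function of u plus a function of v, so ∇h=0 decouples.
∂h/∂u = 60u(u - 2)(u - 1)(u + 2) = 0 at u ∈ {-2, 0, 1, 2}; ∂h/∂v = -12(v - 3)(v + 3)(v + 4) = 0 at v ∈ {-4, -3, 3}.
The Hessian is diagonal: diag(h_uu, h_vv). Second derivatives: h_uu(-2)=-1440, h_uu(0)=240, h_uu(1)=-180, h_uu(2)=480; h_vv(-4)=-84, h_vv(-3)=72, h_vv(3)=-504.
Local maxima occur where both diagonal entries negative: (-2, -4), (-2, 3), (1, -4), (1, 3). Count: 4.

4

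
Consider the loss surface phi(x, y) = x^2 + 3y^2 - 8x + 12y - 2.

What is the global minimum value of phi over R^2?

-30

phi(x,y) separates as P(x) + Q(y) − 2, so its minimum is min P + min Q − 2.
P'(x) = 2x - 8 vanishes at x ∈ {4}; Q'(y) = 6y + 12 vanishes at y ∈ {-2}.
Local minima of P (where P''>0): P(4)=-16. Local minima of Q: Q(-2)=-12.
So the global minimum of phi is P(4) + Q(-2) − 2 = -16 − 12 − 2 = -30, attained at (4, -2).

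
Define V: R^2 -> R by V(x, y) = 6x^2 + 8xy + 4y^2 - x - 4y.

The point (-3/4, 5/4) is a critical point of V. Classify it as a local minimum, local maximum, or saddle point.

local minimum

The Hessian of V is constant: H = [[12, 8], [8, 8]].
det(H) = 12·8 − 8² = 32.
det(H) > 0 and tr(H) = 20 > 0, so H is positive definite and the point is a local minimum.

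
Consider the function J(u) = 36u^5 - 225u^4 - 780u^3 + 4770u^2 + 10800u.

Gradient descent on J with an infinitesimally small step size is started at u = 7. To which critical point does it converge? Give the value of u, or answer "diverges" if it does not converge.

J'(u) = 180(u - 5)(u - 4)(u + 1)(u + 3), so J'(7) = 86400.
Gradient descent moves in the -J' direction, i.e. u is decreasing.
The nearest critical point in that direction is u = 5, where J'' = 8640 > 0 (a local minimum). The iterate converges there.

5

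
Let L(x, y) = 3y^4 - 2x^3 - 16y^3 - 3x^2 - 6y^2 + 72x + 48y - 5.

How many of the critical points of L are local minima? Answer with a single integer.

L separates as a function of x plus a function of y, so ∇L=0 decouples.
∂L/∂x = -6(x - 3)(x + 4) = 0 at x ∈ {-4, 3}; ∂L/∂y = 12(y - 4)(y - 1)(y + 1) = 0 at y ∈ {-1, 1, 4}.
The Hessian is diagonal: diag(L_xx, L_yy). Second derivatives: L_xx(-4)=42, L_xx(3)=-42; L_yy(-1)=120, L_yy(1)=-72, L_yy(4)=180.
Local minima occur where both diagonal entries positive: (-4, -1), (-4, 4). Count: 2.

2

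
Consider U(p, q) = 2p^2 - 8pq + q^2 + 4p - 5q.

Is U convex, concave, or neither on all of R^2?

neither

U is quadratic, so its Hessian is the constant matrix H = [[4, -8], [-8, 2]].
det(H) = -56, tr(H) = 6.
det(H) < 0, so H is indefinite: neither convex nor concave.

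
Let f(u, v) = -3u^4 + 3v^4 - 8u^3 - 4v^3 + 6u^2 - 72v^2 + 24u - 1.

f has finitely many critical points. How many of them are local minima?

2

f separates as a function of u plus a function of v, so ∇f=0 decouples.
∂f/∂u = -12(u - 1)(u + 1)(u + 2) = 0 at u ∈ {-2, -1, 1}; ∂f/∂v = 12v(v - 4)(v + 3) = 0 at v ∈ {-3, 0, 4}.
The Hessian is diagonal: diag(f_uu, f_vv). Second derivatives: f_uu(-2)=-36, f_uu(-1)=24, f_uu(1)=-72; f_vv(-3)=252, f_vv(0)=-144, f_vv(4)=336.
Local minima occur where both diagonal entries positive: (-1, -3), (-1, 4). Count: 2.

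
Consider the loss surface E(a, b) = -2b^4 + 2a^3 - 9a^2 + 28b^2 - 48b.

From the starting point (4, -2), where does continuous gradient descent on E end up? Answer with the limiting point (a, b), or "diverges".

(3, 1)

E is separable, so gradient descent decouples: a follows -∂E/∂a, b follows -∂E/∂b.
∂E/∂a = 6a(a - 3); at a=4 this is 24, so a decreases.
∂E/∂b = -8(b - 2)(b - 1)(b + 3); at b=-2 this is -96, so b increases.
a converges to its nearest critical value 3 (a local min of the a-part); b converges to 1. The iterate converges to (3, 1).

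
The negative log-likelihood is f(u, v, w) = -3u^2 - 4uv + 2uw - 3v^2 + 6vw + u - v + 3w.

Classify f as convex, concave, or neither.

neither

f is quadratic, so its Hessian is the constant matrix H = [[-6, -4, 2], [-4, -6, 6], [2, 6, 0]].
Leading principal minors: -6, 20, 144.
Neither pattern holds ⇒ H is indefinite ⇒ neither convex nor concave.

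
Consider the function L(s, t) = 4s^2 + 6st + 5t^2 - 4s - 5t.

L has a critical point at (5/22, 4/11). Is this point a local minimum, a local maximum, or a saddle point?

local minimum

The Hessian of L is constant: H = [[8, 6], [6, 10]].
det(H) = 8·10 − 6² = 44.
det(H) > 0 and tr(H) = 18 > 0, so H is positive definite and the point is a local minimum.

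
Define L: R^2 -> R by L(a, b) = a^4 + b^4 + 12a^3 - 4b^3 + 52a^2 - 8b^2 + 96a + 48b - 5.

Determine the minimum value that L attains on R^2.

L(a,b) separates as P(a) + Q(b) − 5, so its minimum is min P + min Q − 5.
P'(a) = 4(a + 2)(a + 3)(a + 4) vanishes at a ∈ {-4, -3, -2}; Q'(b) = 4(b - 3)(b - 2)(b + 2) vanishes at b ∈ {-2, 2, 3}.
Local minima of P (where P''>0): P(-4)=-64, P(-2)=-64. Local minima of Q: Q(-2)=-80, Q(3)=45.
So the global minimum of L is P(-4) + Q(-2) − 5 = -64 − 80 − 5 = -149, attained at (-4, -2).

-149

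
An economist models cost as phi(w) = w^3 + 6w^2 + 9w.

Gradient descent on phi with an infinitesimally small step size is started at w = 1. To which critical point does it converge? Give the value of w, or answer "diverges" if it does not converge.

-1

phi'(w) = 3(w + 1)(w + 3), so phi'(1) = 24.
Gradient descent moves in the -phi' direction, i.e. w is decreasing.
The nearest critical point in that direction is w = -1, where phi'' = 6 > 0 (a local minimum). The iterate converges there.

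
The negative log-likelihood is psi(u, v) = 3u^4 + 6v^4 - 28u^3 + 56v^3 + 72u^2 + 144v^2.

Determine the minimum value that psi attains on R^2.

psi(u,v) separates as P(u) + Q(v), so its minimum is min P + min Q.
P'(u) = 12u(u - 4)(u - 3) vanishes at u ∈ {0, 3, 4}; Q'(v) = 24v(v + 3)(v + 4) vanishes at v ∈ {-4, -3, 0}.
Local minima of P (where P''>0): P(0)=0, P(4)=128. Local minima of Q: Q(-4)=256, Q(0)=0.
So the global minimum of psi is P(0) + Q(0) = 0 + 0 = 0, attained at (0, 0).

0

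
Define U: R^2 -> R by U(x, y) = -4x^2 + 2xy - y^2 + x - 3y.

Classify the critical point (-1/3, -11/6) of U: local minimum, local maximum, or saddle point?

local maximum

The Hessian of U is constant: H = [[-8, 2], [2, -2]].
det(H) = (-8)·(-2) − 2² = 12.
det(H) > 0 and tr(H) = -10 < 0, so H is negative definite and the point is a local maximum.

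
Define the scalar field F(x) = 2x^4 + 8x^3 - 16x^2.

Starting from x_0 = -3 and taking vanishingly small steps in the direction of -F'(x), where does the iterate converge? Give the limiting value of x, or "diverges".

F'(x) = 8x(x - 1)(x + 4), so F'(-3) = 96.
Gradient descent moves in the -F' direction, i.e. x is decreasing.
The nearest critical point in that direction is x = -4, where F'' = 160 > 0 (a local minimum). The iterate converges there.

-4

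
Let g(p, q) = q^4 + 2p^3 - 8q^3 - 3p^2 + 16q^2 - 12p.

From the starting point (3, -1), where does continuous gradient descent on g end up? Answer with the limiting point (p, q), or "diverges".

(2, 0)

g is separable, so gradient descent decouples: p follows -∂g/∂p, q follows -∂g/∂q.
∂g/∂p = 6(p - 2)(p + 1); at p=3 this is 24, so p decreases.
∂g/∂q = 4q(q - 4)(q - 2); at q=-1 this is -60, so q increases.
p converges to its nearest critical value 2 (a local min of the p-part); q converges to 0. The iterate converges to (2, 0).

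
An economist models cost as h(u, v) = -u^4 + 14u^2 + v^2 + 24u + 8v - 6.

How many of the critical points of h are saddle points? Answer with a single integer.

h separates as a function of u plus a function of v, so ∇h=0 decouples.
∂h/∂u = -4(u - 3)(u + 1)(u + 2) = 0 at u ∈ {-2, -1, 3}; ∂h/∂v = 2(v + 4) = 0 at v ∈ {-4}.
The Hessian is diagonal: diag(h_uu, h_vv). Second derivatives: h_uu(-2)=-20, h_uu(-1)=16, h_uu(3)=-80; h_vv(-4)=2.
Saddle points occur where the two diagonal entries have opposite signs: (-2, -4), (3, -4). Count: 2.

2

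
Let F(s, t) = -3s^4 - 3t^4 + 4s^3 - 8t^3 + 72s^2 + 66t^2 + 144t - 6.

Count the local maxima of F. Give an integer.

F separates as a function of s plus a function of t, so ∇F=0 decouples.
∂F/∂s = -12s(s - 4)(s + 3) = 0 at s ∈ {-3, 0, 4}; ∂F/∂t = -12(t - 3)(t + 1)(t + 4) = 0 at t ∈ {-4, -1, 3}.
The Hessian is diagonal: diag(F_ss, F_tt). Second derivatives: F_ss(-3)=-252, F_ss(0)=144, F_ss(4)=-336; F_tt(-4)=-252, F_tt(-1)=144, F_tt(3)=-336.
Local maxima occur where both diagonal entries negative: (-3, -4), (-3, 3), (4, -4), (4, 3). Count: 4.

4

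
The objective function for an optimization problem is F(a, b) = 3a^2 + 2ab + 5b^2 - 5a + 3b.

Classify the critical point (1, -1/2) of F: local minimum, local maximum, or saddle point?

The Hessian of F is constant: H = [[6, 2], [2, 10]].
det(H) = 6·10 − 2² = 56.
det(H) > 0 and tr(H) = 16 > 0, so H is positive definite and the point is a local minimum.

local minimum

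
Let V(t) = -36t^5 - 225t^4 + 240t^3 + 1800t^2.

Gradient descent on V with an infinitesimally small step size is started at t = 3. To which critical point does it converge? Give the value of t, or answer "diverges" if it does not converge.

V'(t) = -180t(t - 2)(t + 2)(t + 5), so V'(3) = -21600.
Gradient descent moves in the -V' direction, i.e. t is increasing.
There is no critical point above t=3, and V' keeps the same sign, so the iterate runs off to +∞.

diverges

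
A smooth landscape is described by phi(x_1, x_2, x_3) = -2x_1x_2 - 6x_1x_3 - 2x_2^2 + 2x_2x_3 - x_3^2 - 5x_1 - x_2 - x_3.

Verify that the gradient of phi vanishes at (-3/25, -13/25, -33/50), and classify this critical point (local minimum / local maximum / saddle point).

∇phi = (-2x_2 - 6x_3 - 5, -2x_1 - 4x_2 + 2x_3 - 1, -6x_1 + 2x_2 - 2x_3 - 1); substituting (-3/25, -13/25, -33/50) gives ∇phi = (0, 0, 0), so (-3/25, -13/25, -33/50) is indeed a critical point.
The Hessian is constant: H = [[0, -2, -6], [-2, -4, 2], [-6, 2, -2]].
Leading principal minors: Δ₁ = 0, Δ₂ = -4, Δ₃ = 200.
The minors fit neither the all-positive nor the alternating-sign pattern, so H is indefinite: a saddle point.

saddle point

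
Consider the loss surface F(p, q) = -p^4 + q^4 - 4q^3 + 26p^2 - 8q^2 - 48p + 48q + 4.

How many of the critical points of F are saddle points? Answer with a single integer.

F separates as a function of p plus a function of q, so ∇F=0 decouples.
∂F/∂p = -4(p - 3)(p - 1)(p + 4) = 0 at p ∈ {-4, 1, 3}; ∂F/∂q = 4(q - 3)(q - 2)(q + 2) = 0 at q ∈ {-2, 2, 3}.
The Hessian is diagonal: diag(F_pp, F_qq). Second derivatives: F_pp(-4)=-140, F_pp(1)=40, F_pp(3)=-56; F_qq(-2)=80, F_qq(2)=-16, F_qq(3)=20.
Saddle points occur where the two diagonal entries have opposite signs: (-4, -2), (-4, 3), (1, 2), (3, -2), (3, 3). Count: 5.

5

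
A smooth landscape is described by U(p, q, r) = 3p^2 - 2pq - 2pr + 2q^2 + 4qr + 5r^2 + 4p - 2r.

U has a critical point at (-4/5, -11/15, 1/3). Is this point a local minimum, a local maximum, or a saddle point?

The Hessian is constant: H = [[6, -2, -2], [-2, 4, 4], [-2, 4, 10]].
Leading principal minors: Δ₁ = 6, Δ₂ = 20, Δ₃ = 120.
All leading minors are positive, so H is positive definite: a local minimum.

local minimum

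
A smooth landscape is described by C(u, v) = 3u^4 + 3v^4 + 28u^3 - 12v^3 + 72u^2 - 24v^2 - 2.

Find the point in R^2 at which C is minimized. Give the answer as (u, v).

C(u,v) separates as P(u) + Q(v) − 2, so its minimum is min P + min Q − 2.
P'(u) = 12u(u + 3)(u + 4) vanishes at u ∈ {-4, -3, 0}; Q'(v) = 12v(v - 4)(v + 1) vanishes at v ∈ {-1, 0, 4}.
Local minima of P (where P''>0): P(-4)=128, P(0)=0. Local minima of Q: Q(-1)=-9, Q(4)=-384.
So the global minimum of C is P(0) + Q(4) − 2 = 0 − 384 − 2 = -386, attained at (0, 4).

(0, 4)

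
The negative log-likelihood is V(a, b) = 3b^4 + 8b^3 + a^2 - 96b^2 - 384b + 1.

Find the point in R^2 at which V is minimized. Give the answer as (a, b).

(0, 4)

V(a,b) separates as P(a) + Q(b) + 1, so its minimum is min P + min Q + 1.
P'(a) = 2a vanishes at a ∈ {0}; Q'(b) = 12(b - 4)(b + 2)(b + 4) vanishes at b ∈ {-4, -2, 4}.
Local minima of P (where P''>0): P(0)=0. Local minima of Q: Q(-4)=256, Q(4)=-1792.
So the global minimum of V is P(0) + Q(4) + 1 = 0 − 1792 + 1 = -1791, attained at (0, 4).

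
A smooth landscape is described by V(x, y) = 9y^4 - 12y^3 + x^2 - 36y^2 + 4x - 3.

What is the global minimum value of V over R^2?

-103

V(x,y) separates as P(x) + Q(y) − 3, so its minimum is min P + min Q − 3.
P'(x) = 2x + 4 vanishes at x ∈ {-2}; Q'(y) = 36y(y - 2)(y + 1) vanishes at y ∈ {-1, 0, 2}.
Local minima of P (where P''>0): P(-2)=-4. Local minima of Q: Q(-1)=-15, Q(2)=-96.
So the global minimum of V is P(-2) + Q(2) − 3 = -4 − 96 − 3 = -103, attained at (-2, 2).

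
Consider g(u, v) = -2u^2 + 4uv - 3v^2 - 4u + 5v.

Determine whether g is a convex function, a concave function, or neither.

concave

g is quadratic, so its Hessian is the constant matrix H = [[-4, 4], [4, -6]].
det(H) = 8, tr(H) = -10.
det(H) > 0 and tr(H) < 0, so H is negative definite everywhere: concave.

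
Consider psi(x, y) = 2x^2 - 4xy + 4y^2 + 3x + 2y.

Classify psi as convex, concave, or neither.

psi is quadratic, so its Hessian is the constant matrix H = [[4, -4], [-4, 8]].
det(H) = 16, tr(H) = 12.
det(H) > 0 and tr(H) > 0, so H is positive definite everywhere: convex.

convex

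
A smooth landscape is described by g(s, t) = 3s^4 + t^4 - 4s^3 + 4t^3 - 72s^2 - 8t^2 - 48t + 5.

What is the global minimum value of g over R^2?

-715

g(s,t) separates as P(s) + Q(t) + 5, so its minimum is min P + min Q + 5.
P'(s) = 12s(s - 4)(s + 3) vanishes at s ∈ {-3, 0, 4}; Q'(t) = 4(t - 2)(t + 2)(t + 3) vanishes at t ∈ {-3, -2, 2}.
Local minima of P (where P''>0): P(-3)=-297, P(4)=-640. Local minima of Q: Q(-3)=45, Q(2)=-80.
So the global minimum of g is P(4) + Q(2) + 5 = -640 − 80 + 5 = -715, attained at (4, 2).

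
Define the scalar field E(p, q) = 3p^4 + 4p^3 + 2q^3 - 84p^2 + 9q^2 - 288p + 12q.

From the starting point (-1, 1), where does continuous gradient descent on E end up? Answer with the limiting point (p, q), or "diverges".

(4, -1)

E is separable, so gradient descent decouples: p follows -∂E/∂p, q follows -∂E/∂q.
∂E/∂p = 12(p - 4)(p + 2)(p + 3); at p=-1 this is -120, so p increases.
∂E/∂q = 6(q + 1)(q + 2); at q=1 this is 36, so q decreases.
p converges to its nearest critical value 4 (a local min of the p-part); q converges to -1. The iterate converges to (4, -1).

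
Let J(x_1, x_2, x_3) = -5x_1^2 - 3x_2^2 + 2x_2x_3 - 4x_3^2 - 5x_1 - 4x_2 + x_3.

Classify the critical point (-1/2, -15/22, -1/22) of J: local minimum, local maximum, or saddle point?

The Hessian is constant: H = [[-10, 0, 0], [0, -6, 2], [0, 2, -8]].
Leading principal minors: Δ₁ = -10, Δ₂ = 60, Δ₃ = -440.
The minors alternate sign starting negative (−, +, −), so H is negative definite: a local maximum.

local maximum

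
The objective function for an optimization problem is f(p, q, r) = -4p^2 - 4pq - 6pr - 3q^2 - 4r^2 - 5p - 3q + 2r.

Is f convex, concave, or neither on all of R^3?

concave

f is quadratic, so its Hessian is the constant matrix H = [[-8, -4, -6], [-4, -6, 0], [-6, 0, -8]].
Leading principal minors: -8, 32, -40.
Signs alternate −, +, − ⇒ H ≺ 0 ⇒ concave.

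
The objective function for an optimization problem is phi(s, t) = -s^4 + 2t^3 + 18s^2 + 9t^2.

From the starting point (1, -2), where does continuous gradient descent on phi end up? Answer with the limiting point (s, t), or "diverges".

phi is separable, so gradient descent decouples: s follows -∂phi/∂s, t follows -∂phi/∂t.
∂phi/∂s = -4s(s - 3)(s + 3); at s=1 this is 32, so s decreases.
∂phi/∂t = 6t(t + 3); at t=-2 this is -12, so t increases.
s converges to its nearest critical value 0 (a local min of the s-part); t converges to 0. The iterate converges to (0, 0).

(0, 0)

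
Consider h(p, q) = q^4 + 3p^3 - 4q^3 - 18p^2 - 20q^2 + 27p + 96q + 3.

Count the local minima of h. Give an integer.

2

h separates as a function of p plus a function of q, so ∇h=0 decouples.
∂h/∂p = 9(p - 3)(p - 1) = 0 at p ∈ {1, 3}; ∂h/∂q = 4(q - 4)(q - 2)(q + 3) = 0 at q ∈ {-3, 2, 4}.
The Hessian is diagonal: diag(h_pp, h_qq). Second derivatives: h_pp(1)=-18, h_pp(3)=18; h_qq(-3)=140, h_qq(2)=-40, h_qq(4)=56.
Local minima occur where both diagonal entries positive: (3, -3), (3, 4). Count: 2.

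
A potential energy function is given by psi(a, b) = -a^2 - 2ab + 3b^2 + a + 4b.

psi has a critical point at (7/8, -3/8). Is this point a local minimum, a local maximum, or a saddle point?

saddle point

The Hessian of psi is constant: H = [[-2, -2], [-2, 6]].
det(H) = (-2)·6 − (-2)² = -16.
Since det(H) < 0, H is indefinite and the critical point is a saddle point.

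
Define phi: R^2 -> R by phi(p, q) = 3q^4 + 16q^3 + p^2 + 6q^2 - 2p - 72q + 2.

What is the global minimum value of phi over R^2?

-46

phi(p,q) separates as A(p) + B(q) + 2, so its minimum is min A + min B + 2.
A'(p) = 2p - 2 vanishes at p ∈ {1}; B'(q) = 12(q - 1)(q + 2)(q + 3) vanishes at q ∈ {-3, -2, 1}.
Local minima of A (where A''>0): A(1)=-1. Local minima of B: B(-3)=81, B(1)=-47.
So the global minimum of phi is A(1) + B(1) + 2 = -1 − 47 + 2 = -46, attained at (1, 1).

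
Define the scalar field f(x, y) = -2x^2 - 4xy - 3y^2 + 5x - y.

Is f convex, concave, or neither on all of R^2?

concave

f is quadratic, so its Hessian is the constant matrix H = [[-4, -4], [-4, -6]].
det(H) = 8, tr(H) = -10.
det(H) > 0 and tr(H) < 0, so H is negative definite everywhere: concave.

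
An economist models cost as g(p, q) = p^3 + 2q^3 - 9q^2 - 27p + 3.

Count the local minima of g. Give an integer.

1

g separates as a function of p plus a function of q, so ∇g=0 decouples.
∂g/∂p = 3(p - 3)(p + 3) = 0 at p ∈ {-3, 3}; ∂g/∂q = 6q(q - 3) = 0 at q ∈ {0, 3}.
The Hessian is diagonal: diag(g_pp, g_qq). Second derivatives: g_pp(-3)=-18, g_pp(3)=18; g_qq(0)=-18, g_qq(3)=18.
Local minima occur where both diagonal entries positive: (3, 3). Count: 1.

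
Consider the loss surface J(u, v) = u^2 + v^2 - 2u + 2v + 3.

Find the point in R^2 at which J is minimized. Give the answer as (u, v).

J(u,v) separates as P(u) + Q(v) + 3, so its minimum is min P + min Q + 3.
P'(u) = 2u - 2 vanishes at u ∈ {1}; Q'(v) = 2v + 2 vanishes at v ∈ {-1}.
Local minima of P (where P''>0): P(1)=-1. Local minima of Q: Q(-1)=-1.
So the global minimum of J is P(1) + Q(-1) + 3 = -1 − 1 + 3 = 1, attained at (1, -1).

(1, -1)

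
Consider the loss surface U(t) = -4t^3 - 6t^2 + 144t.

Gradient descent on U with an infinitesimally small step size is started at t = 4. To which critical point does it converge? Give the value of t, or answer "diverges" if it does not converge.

U'(t) = -12(t - 3)(t + 4), so U'(4) = -96.
Gradient descent moves in the -U' direction, i.e. t is increasing.
There is no critical point above t=4, and U' keeps the same sign, so the iterate runs off to +∞.

diverges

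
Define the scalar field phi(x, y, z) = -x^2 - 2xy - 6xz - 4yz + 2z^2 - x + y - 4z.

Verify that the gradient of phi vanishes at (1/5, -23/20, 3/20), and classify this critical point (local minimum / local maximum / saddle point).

saddle point

∇phi = (-2x - 2y - 6z - 1, -2x - 4z + 1, -6x - 4y + 4z - 4); substituting (1/5, -23/20, 3/20) gives ∇phi = (0, 0, 0), so (1/5, -23/20, 3/20) is indeed a critical point.
The Hessian is constant: H = [[-2, -2, -6], [-2, 0, -4], [-6, -4, 4]].
Leading principal minors: Δ₁ = -2, Δ₂ = -4, Δ₃ = -80.
The minors fit neither the all-positive nor the alternating-sign pattern, so H is indefinite: a saddle point.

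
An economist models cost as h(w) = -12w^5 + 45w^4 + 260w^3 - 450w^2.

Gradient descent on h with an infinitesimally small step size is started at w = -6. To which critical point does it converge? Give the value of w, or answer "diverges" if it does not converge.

-3

h'(w) = -60w(w - 5)(w - 1)(w + 3), so h'(-6) = -83160.
Gradient descent moves in the -h' direction, i.e. w is increasing.
The nearest critical point in that direction is w = -3, where h'' = 5760 > 0 (a local minimum). The iterate converges there.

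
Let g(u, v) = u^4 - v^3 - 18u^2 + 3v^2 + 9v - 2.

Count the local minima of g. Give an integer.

2

g separates as a function of u plus a function of v, so ∇g=0 decouples.
∂g/∂u = 4u(u - 3)(u + 3) = 0 at u ∈ {-3, 0, 3}; ∂g/∂v = -3(v - 3)(v + 1) = 0 at v ∈ {-1, 3}.
The Hessian is diagonal: diag(g_uu, g_vv). Second derivatives: g_uu(-3)=72, g_uu(0)=-36, g_uu(3)=72; g_vv(-1)=12, g_vv(3)=-12.
Local minima occur where both diagonal entries positive: (-3, -1), (3, -1). Count: 2.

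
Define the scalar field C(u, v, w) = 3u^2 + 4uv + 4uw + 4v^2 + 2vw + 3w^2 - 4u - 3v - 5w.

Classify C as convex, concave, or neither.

C is quadratic, so its Hessian is the constant matrix H = [[6, 4, 4], [4, 8, 2], [4, 2, 6]].
Leading principal minors: 6, 32, 104.
All positive ⇒ H ≻ 0 ⇒ convex.

convex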